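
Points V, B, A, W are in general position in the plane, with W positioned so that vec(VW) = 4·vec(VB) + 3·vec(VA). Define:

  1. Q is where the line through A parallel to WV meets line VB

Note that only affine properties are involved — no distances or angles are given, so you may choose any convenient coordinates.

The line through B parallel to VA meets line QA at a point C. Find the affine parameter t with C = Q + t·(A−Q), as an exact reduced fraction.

t = 7/4

Choose coordinates V = (0, 0), B = (1, 0), A = (0, 1), W = (4, 3).
1. Q is where the line through A parallel to WV meets line VB ⇒ Q = (-4/3, 0)
through B parallel to VA: direction (0, 1); meets QA at C = (1, 7/4)
C = Q + t·(A−Q) with t = 7/4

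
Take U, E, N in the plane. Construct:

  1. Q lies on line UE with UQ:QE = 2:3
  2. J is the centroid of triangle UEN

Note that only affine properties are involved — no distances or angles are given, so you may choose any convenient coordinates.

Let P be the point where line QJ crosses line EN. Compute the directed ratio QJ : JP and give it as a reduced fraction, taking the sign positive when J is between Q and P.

Set U = (0, 0), E = (1, 0), N = (0, 1); any affine frame gives the same invariant.
1. Q lies on line UE with UQ:QE = 2:3 ⇒ Q = (2/5, 0)
2. J is the centroid of triangle UEN ⇒ J = (1/3, 1/3)
line QJ meets EN at P = (1/4, 3/4)
J = Q + t·(P−Q) with t = 4/9, so QJ:JP = 4/9:5/9

QJ:JP = 4/5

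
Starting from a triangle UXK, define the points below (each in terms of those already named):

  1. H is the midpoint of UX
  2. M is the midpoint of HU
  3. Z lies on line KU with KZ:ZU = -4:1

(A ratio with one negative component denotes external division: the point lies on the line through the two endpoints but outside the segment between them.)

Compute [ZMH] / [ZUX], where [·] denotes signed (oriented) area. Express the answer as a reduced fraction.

Choose coordinates U = (0, 0), X = (1, 0), K = (0, 1).
1. H is the midpoint of UX ⇒ H = (1/2, 0)
2. M is the midpoint of HU ⇒ M = (1/4, 0)
3. Z lies on line KU with KZ:ZU = -4:1 ⇒ Z = (0, -1/3)
2·[ZMH] = -1/12, 2·[ZUX] = -1/3
[ZMH]:[ZUX] = -1/12:-1/3 = 1/4

[ZMH]:[ZUX] = 1/4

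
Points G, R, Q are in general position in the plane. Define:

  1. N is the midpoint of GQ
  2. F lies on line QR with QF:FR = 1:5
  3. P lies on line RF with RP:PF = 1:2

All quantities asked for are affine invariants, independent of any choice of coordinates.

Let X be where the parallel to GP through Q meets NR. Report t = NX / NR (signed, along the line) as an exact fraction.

Choose coordinates G = (0, 0), R = (1, 0), Q = (0, 1).
1. N is the midpoint of GQ ⇒ N = (0, 1/2)
2. F lies on line QR with QF:FR = 1:5 ⇒ F = (1/6, 5/6)
3. P lies on line RF with RP:PF = 1:2 ⇒ P = (13/18, 5/18)
through Q parallel to GP: direction (13/18, 5/18); meets NR at X = (-13/23, 18/23)
X = N + t·(R−N) with t = -13/23

t = -13/23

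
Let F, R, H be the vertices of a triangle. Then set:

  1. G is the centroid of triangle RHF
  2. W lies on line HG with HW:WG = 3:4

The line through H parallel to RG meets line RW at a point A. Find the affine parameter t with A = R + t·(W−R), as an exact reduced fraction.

t = 7/4

Assign F = (0, 0), R = (1, 0), H = (0, 1) — the answer is frame-independent, so this choice is without loss of generality.
1. G is the centroid of triangle RHF ⇒ G = (1/3, 1/3)
2. W lies on line HG with HW:WG = 3:4 ⇒ W = (1/7, 5/7)
through H parallel to RG: direction (-2/3, 1/3); meets RW at A = (-1/2, 5/4)
A = R + t·(W−R) with t = 7/4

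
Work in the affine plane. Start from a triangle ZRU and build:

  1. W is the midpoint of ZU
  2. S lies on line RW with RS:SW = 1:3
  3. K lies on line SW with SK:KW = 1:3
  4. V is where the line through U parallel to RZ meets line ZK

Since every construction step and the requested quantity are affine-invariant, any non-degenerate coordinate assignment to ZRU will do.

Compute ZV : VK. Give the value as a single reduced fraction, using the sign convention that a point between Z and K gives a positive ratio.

ZV:VK = -32/25

Assign Z = (0, 0), R = (1, 0), U = (0, 1) — the answer is frame-independent, so this choice is without loss of generality.
1. W is the midpoint of ZU ⇒ W = (0, 1/2)
2. S lies on line RW with RS:SW = 1:3 ⇒ S = (3/4, 1/8)
3. K lies on line SW with SK:KW = 1:3 ⇒ K = (9/16, 7/32)
4. V is where the line through U parallel to RZ meets line ZK ⇒ V = (18/7, 1)
V = Z + t·(K−Z) with t = 32/7, so ZV:VK = t:(1−t) = 32/7:-25/7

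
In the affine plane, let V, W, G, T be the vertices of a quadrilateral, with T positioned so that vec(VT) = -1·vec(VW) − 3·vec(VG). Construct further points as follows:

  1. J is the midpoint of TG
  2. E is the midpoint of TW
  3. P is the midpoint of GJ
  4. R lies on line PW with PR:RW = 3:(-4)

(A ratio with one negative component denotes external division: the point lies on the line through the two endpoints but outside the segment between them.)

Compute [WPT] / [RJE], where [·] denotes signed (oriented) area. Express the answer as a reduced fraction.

[WPT]:[RJE] = -3

Choose coordinates V = (0, 0), W = (1, 0), G = (0, 1), T = (-1, -3).
1. J is the midpoint of TG ⇒ J = (-1/2, -1)
2. E is the midpoint of TW ⇒ E = (0, -3/2)
3. P is the midpoint of GJ ⇒ P = (-1/4, 0)
4. R lies on line PW with PR:RW = 3:(-4) ⇒ R = (-4, 0)
2·[WPT] = 15/4, 2·[RJE] = -5/4
[WPT]:[RJE] = 15/4:-5/4 = -3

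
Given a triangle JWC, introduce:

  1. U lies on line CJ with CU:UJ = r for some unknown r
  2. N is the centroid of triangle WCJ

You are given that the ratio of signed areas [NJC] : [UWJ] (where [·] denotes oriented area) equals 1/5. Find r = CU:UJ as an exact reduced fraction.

Assign J = (0, 0), W = (1, 0), C = (0, 1) — the answer is frame-independent, so this choice is without loss of generality.
1. With CU:UJ = r, write λ = r/(r+1) so U = C + λ·(J−C); U is affine-linear in λ
2. N is the centroid of triangle WCJ ⇒ N = (1/3, 1/3)
Every point depending on U is an affine combination of U and λ-independent points, so each such coordinate is linear in λ; the λ² term in each signed area is a multiple of (J−C)×(J−C) = 0, so 2·[NJC] and 2·[UWJ] are each linear in λ. Evaluating at λ=0 and λ=1:
  2·[NJC] = -1/3,   2·[UWJ] = λ − 1
So [NJC]:[UWJ] = (-1/3) / (λ − 1). Setting this equal to 1/5:
  -1/3 = 1/5·(λ − 1)  ⇒  λ = -2/3
Then r = λ/(1−λ) = (-2/3)/(5/3) = -2/5. Check: with r = -2/5, U = (0, 5/3) and [NJC]:[UWJ] = 1/5 as required.

r = -2/5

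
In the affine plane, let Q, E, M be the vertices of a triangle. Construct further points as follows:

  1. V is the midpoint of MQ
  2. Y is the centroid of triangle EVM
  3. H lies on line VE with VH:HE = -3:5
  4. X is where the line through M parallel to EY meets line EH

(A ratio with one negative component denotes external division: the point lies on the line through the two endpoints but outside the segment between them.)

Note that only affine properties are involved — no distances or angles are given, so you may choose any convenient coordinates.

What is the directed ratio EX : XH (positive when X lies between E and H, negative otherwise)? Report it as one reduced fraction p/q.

EX:XH = -2/7

Work in coordinates with Q = (0, 0), E = (1, 0), M = (0, 1).
1. V is the midpoint of MQ ⇒ V = (0, 1/2)
2. Y is the centroid of triangle EVM ⇒ Y = (1/3, 1/2)
3. H lies on line VE with VH:HE = -3:5 ⇒ H = (-3/2, 5/4)
4. X is where the line through M parallel to EY meets line EH ⇒ X = (2, -1/2)
X = E + t·(H−E) with t = -2/5, so EX:XH = t:(1−t) = -2/5:7/5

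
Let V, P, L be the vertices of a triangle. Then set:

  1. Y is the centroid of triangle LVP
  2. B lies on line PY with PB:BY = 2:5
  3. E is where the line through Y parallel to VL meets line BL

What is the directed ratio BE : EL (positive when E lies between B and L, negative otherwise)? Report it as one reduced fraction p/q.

BE:EL = 10/7

Assign V = (0, 0), P = (1, 0), L = (0, 1) — the answer is frame-independent, so this choice is without loss of generality.
1. Y is the centroid of triangle LVP ⇒ Y = (1/3, 1/3)
2. B lies on line PY with PB:BY = 2:5 ⇒ B = (17/21, 2/21)
3. E is where the line through Y parallel to VL meets line BL ⇒ E = (1/3, 32/51)
E = B + t·(L−B) with t = 10/17, so BE:EL = t:(1−t) = 10/17:7/17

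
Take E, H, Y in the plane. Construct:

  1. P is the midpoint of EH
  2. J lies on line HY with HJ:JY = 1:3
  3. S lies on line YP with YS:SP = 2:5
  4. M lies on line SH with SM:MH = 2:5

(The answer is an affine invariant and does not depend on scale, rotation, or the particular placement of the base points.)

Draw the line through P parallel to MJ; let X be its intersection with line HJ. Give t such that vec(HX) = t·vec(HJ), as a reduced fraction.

Work in coordinates with E = (0, 0), H = (1, 0), Y = (0, 1).
1. P is the midpoint of EH ⇒ P = (1/2, 0)
2. J lies on line HY with HJ:JY = 1:3 ⇒ J = (3/4, 1/4)
3. S lies on line YP with YS:SP = 2:5 ⇒ S = (1/7, 5/7)
4. M lies on line SH with SM:MH = 2:5 ⇒ M = (19/49, 25/49)
through P parallel to MJ: direction (71/196, -51/196); meets HJ at X = (91/40, -51/40)
X = H + t·(J−H) with t = -51/10

t = -51/10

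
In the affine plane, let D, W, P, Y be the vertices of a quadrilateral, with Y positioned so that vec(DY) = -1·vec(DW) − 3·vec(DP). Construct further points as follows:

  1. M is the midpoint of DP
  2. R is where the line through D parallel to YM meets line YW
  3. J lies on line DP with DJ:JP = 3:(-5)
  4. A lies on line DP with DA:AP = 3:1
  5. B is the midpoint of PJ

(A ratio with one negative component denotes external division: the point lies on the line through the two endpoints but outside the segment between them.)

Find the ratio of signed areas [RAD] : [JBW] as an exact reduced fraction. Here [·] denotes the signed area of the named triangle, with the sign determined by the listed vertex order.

[RAD]:[JBW] = 9/20

Work in coordinates with D = (0, 0), W = (1, 0), P = (0, 1), Y = (-1, -3).
1. M is the midpoint of DP ⇒ M = (0, 1/2)
2. R is where the line through D parallel to YM meets line YW ⇒ R = (-3/4, -21/8)
3. J lies on line DP with DJ:JP = 3:(-5) ⇒ J = (0, -3/2)
4. A lies on line DP with DA:AP = 3:1 ⇒ A = (0, 3/4)
5. B is the midpoint of PJ ⇒ B = (0, -1/4)
2·[RAD] = -9/16, 2·[JBW] = -5/4
[RAD]:[JBW] = -9/16:-5/4 = 9/20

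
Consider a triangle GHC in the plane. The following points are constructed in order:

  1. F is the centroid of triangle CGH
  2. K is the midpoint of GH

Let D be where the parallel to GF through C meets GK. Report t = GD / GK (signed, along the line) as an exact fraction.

t = -2

Assign G = (0, 0), H = (1, 0), C = (0, 1) — the answer is frame-independent, so this choice is without loss of generality.
1. F is the centroid of triangle CGH ⇒ F = (1/3, 1/3)
2. K is the midpoint of GH ⇒ K = (1/2, 0)
through C parallel to GF: direction (1/3, 1/3); meets GK at D = (-1, 0)
D = G + t·(K−G) with t = -2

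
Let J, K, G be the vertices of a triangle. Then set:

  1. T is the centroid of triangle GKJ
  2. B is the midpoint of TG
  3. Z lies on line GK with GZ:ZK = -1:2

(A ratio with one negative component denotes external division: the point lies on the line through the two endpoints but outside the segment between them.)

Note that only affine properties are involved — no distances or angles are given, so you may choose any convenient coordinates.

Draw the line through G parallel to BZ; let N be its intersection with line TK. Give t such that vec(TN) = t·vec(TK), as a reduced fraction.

Choose coordinates J = (0, 0), K = (1, 0), G = (0, 1).
1. T is the centroid of triangle GKJ ⇒ T = (1/3, 1/3)
2. B is the midpoint of TG ⇒ B = (1/6, 2/3)
3. Z lies on line GK with GZ:ZK = -1:2 ⇒ Z = (-1, 2)
through G parallel to BZ: direction (-7/6, 4/3); meets TK at N = (7/9, 1/9)
N = T + t·(K−T) with t = 2/3

t = 2/3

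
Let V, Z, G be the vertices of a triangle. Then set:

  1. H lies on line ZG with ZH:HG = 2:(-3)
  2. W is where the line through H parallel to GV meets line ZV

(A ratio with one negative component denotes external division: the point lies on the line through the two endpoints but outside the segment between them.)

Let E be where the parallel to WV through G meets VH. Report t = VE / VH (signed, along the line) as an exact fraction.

t = -1/2

Set V = (0, 0), Z = (1, 0), G = (0, 1); any affine frame gives the same invariant.
1. H lies on line ZG with ZH:HG = 2:(-3) ⇒ H = (3, -2)
2. W is where the line through H parallel to GV meets line ZV ⇒ W = (3, 0)
through G parallel to WV: direction (-3, 0); meets VH at E = (-3/2, 1)
E = V + t·(H−V) with t = -1/2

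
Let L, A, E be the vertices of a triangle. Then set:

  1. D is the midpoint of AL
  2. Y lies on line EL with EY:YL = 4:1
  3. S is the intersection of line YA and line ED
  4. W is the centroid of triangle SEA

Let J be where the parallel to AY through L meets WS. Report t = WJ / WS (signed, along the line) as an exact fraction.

Assign L = (0, 0), A = (1, 0), E = (0, 1) — the answer is frame-independent, so this choice is without loss of generality.
1. D is the midpoint of AL ⇒ D = (1/2, 0)
2. Y lies on line EL with EY:YL = 4:1 ⇒ Y = (0, 1/5)
3. S is the intersection of line YA and line ED ⇒ S = (4/9, 1/9)
4. W is the centroid of triangle SEA ⇒ W = (13/27, 10/27)
through L parallel to AY: direction (-1, 1/5); meets WS at J = (5/12, -1/12)
J = W + t·(S−W) with t = 7/4

t = 7/4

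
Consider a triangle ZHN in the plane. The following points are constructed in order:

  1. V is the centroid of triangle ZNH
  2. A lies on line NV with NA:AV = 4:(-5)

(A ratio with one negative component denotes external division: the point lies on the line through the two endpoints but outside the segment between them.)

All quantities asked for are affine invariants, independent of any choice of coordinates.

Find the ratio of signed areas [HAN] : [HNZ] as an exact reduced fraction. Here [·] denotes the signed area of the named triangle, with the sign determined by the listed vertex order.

Assign Z = (0, 0), H = (1, 0), N = (0, 1) — the answer is frame-independent, so this choice is without loss of generality.
1. V is the centroid of triangle ZNH ⇒ V = (1/3, 1/3)
2. A lies on line NV with NA:AV = 4:(-5) ⇒ A = (-4/3, 11/3)
2·[HAN] = 4/3, 2·[HNZ] = 1
[HAN]:[HNZ] = 4/3:1 = 4/3

[HAN]:[HNZ] = 4/3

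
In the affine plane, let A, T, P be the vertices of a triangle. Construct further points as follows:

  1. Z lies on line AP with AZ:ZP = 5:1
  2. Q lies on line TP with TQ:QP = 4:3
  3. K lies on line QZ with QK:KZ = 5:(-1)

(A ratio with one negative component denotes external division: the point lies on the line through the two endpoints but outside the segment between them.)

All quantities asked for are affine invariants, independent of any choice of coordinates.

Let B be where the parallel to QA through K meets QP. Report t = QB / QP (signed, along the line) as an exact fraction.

Set A = (0, 0), T = (1, 0), P = (0, 1); any affine frame gives the same invariant.
1. Z lies on line AP with AZ:ZP = 5:1 ⇒ Z = (0, 5/6)
2. Q lies on line TP with TQ:QP = 4:3 ⇒ Q = (3/7, 4/7)
3. K lies on line QZ with QK:KZ = 5:(-1) ⇒ K = (-3/28, 151/168)
through K parallel to QA: direction (-3/7, -4/7); meets QP at B = (-1/56, 57/56)
B = Q + t·(P−Q) with t = 25/24

t = 25/24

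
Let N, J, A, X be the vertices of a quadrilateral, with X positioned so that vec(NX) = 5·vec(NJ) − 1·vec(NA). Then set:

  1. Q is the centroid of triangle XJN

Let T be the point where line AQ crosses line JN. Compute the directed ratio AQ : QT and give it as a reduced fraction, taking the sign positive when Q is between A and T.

AQ:QT = -4

Assign N = (0, 0), J = (1, 0), A = (0, 1), X = (5, -1) — the answer is frame-independent, so this choice is without loss of generality.
1. Q is the centroid of triangle XJN ⇒ Q = (2, -1/3)
line AQ meets JN at T = (3/2, 0)
Q = A + t·(T−A) with t = 4/3, so AQ:QT = 4/3:-1/3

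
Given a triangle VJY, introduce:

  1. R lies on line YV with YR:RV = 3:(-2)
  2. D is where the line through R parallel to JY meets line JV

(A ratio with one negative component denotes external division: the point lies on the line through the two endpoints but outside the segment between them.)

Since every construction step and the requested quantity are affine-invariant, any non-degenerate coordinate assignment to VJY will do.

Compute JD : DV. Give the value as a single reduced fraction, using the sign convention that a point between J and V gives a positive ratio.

Work in coordinates with V = (0, 0), J = (1, 0), Y = (0, 1).
1. R lies on line YV with YR:RV = 3:(-2) ⇒ R = (0, -2)
2. D is where the line through R parallel to JY meets line JV ⇒ D = (-2, 0)
D = J + t·(V−J) with t = 3, so JD:DV = t:(1−t) = 3:-2

JD:DV = -3/2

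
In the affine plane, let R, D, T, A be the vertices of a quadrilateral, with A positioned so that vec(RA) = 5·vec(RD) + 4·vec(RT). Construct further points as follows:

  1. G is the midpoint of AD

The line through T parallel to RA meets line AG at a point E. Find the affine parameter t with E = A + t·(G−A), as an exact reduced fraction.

Set R = (0, 0), D = (1, 0), T = (0, 1), A = (5, 4); any affine frame gives the same invariant.
1. G is the midpoint of AD ⇒ G = (3, 2)
through T parallel to RA: direction (5, 4); meets AG at E = (10, 9)
E = A + t·(G−A) with t = -5/2

t = -5/2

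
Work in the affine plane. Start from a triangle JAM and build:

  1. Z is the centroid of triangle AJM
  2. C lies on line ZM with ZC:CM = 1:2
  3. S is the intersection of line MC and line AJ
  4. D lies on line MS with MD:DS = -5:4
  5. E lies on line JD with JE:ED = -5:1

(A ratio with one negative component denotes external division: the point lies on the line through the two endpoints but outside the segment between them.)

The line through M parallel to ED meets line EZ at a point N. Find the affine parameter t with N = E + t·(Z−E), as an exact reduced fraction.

Set J = (0, 0), A = (1, 0), M = (0, 1); any affine frame gives the same invariant.
1. Z is the centroid of triangle AJM ⇒ Z = (1/3, 1/3)
2. C lies on line ZM with ZC:CM = 1:2 ⇒ C = (2/9, 5/9)
3. S is the intersection of line MC and line AJ ⇒ S = (1/2, 0)
4. D lies on line MS with MD:DS = -5:4 ⇒ D = (5/2, -4)
5. E lies on line JD with JE:ED = -5:1 ⇒ E = (25/8, -5)
through M parallel to ED: direction (-5/8, 1); meets EZ at N = (-5/52, 15/13)
N = E + t·(Z−E) with t = 15/13

t = 15/13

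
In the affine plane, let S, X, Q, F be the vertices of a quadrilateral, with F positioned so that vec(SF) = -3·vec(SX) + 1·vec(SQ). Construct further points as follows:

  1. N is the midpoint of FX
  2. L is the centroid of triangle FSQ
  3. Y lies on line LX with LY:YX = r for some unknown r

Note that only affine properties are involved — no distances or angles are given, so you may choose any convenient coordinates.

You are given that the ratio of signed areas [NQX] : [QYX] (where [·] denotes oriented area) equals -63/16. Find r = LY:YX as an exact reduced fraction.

r = 5/2

Assign S = (0, 0), X = (1, 0), Q = (0, 1), F = (-3, 1) — the answer is frame-independent, so this choice is without loss of generality.
1. N is the midpoint of FX ⇒ N = (-1, 1/2)
2. L is the centroid of triangle FSQ ⇒ L = (-1, 2/3)
3. With LY:YX = r, write λ = r/(r+1) so Y = L + λ·(X−L); Y is affine-linear in λ
Every point depending on Y is an affine combination of Y and λ-independent points, so each such coordinate is linear in λ; the λ² term in each signed area is a multiple of (X−L)×(X−L) = 0, so 2·[NQX] and 2·[QYX] are each linear in λ. Evaluating at λ=0 and λ=1:
  2·[NQX] = -3/2,   2·[QYX] = -4/3·λ + 4/3
So [NQX]:[QYX] = (-3/2) / (-4/3·λ + 4/3). Setting this equal to -63/16:
  -3/2 = -63/16·(-4/3·λ + 4/3)  ⇒  λ = 5/7
Then r = λ/(1−λ) = (5/7)/(2/7) = 5/2. Check: with r = 5/2, Y = (3/7, 4/21) and [NQX]:[QYX] = -63/16 as required.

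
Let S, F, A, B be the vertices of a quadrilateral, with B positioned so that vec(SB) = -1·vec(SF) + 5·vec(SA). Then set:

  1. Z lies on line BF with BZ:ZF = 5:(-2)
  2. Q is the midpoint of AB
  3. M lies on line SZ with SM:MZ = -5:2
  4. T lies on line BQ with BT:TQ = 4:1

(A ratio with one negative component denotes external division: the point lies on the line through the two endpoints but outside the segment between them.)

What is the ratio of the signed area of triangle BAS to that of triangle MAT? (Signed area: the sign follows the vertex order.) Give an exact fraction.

Set S = (0, 0), F = (1, 0), A = (0, 1), B = (-1, 5); any affine frame gives the same invariant.
1. Z lies on line BF with BZ:ZF = 5:(-2) ⇒ Z = (7/3, -10/3)
2. Q is the midpoint of AB ⇒ Q = (-1/2, 3)
3. M lies on line SZ with SM:MZ = -5:2 ⇒ M = (35/9, -50/9)
4. T lies on line BQ with BT:TQ = 4:1 ⇒ T = (-3/5, 17/5)
2·[BAS] = -1, 2·[MAT] = -27/5
[BAS]:[MAT] = -1:-27/5 = 5/27

[BAS]:[MAT] = 5/27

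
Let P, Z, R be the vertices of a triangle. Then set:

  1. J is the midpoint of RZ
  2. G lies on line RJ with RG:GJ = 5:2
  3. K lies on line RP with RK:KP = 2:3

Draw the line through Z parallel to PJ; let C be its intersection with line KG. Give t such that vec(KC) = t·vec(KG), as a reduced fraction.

t = 56/11

Choose coordinates P = (0, 0), Z = (1, 0), R = (0, 1).
1. J is the midpoint of RZ ⇒ J = (1/2, 1/2)
2. G lies on line RJ with RG:GJ = 5:2 ⇒ G = (5/14, 9/14)
3. K lies on line RP with RK:KP = 2:3 ⇒ K = (0, 3/5)
through Z parallel to PJ: direction (1/2, 1/2); meets KG at C = (20/11, 9/11)
C = K + t·(G−K) with t = 56/11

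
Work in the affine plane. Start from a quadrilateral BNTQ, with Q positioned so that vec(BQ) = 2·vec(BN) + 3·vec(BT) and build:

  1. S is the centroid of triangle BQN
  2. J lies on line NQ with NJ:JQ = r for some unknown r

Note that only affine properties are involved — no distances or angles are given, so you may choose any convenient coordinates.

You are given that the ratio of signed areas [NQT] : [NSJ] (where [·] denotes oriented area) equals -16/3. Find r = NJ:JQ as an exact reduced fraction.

r = 3

Work in coordinates with B = (0, 0), N = (1, 0), T = (0, 1), Q = (2, 3).
1. S is the centroid of triangle BQN ⇒ S = (1, 1)
2. With NJ:JQ = r, write λ = r/(r+1) so J = N + λ·(Q−N); J is affine-linear in λ
Every point depending on J is an affine combination of J and λ-independent points, so each such coordinate is linear in λ; the λ² term in each signed area is a multiple of (Q−N)×(Q−N) = 0, so 2·[NQT] and 2·[NSJ] are each linear in λ. Evaluating at λ=0 and λ=1:
  2·[NQT] = 4,   2·[NSJ] = −λ
So [NQT]:[NSJ] = (4) / (−λ). Setting this equal to -16/3:
  4 = -16/3·(−λ)  ⇒  λ = 3/4
Then r = λ/(1−λ) = (3/4)/(1/4) = 3. Check: with r = 3, J = (7/4, 9/4) and [NQT]:[NSJ] = -16/3 as required.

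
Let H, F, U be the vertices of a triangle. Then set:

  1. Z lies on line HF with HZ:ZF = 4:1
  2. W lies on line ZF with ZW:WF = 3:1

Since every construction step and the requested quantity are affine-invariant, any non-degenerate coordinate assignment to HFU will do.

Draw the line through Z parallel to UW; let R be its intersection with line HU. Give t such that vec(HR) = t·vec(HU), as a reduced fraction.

Work in coordinates with H = (0, 0), F = (1, 0), U = (0, 1).
1. Z lies on line HF with HZ:ZF = 4:1 ⇒ Z = (4/5, 0)
2. W lies on line ZF with ZW:WF = 3:1 ⇒ W = (19/20, 0)
through Z parallel to UW: direction (19/20, -1); meets HU at R = (0, 16/19)
R = H + t·(U−H) with t = 16/19

t = 16/19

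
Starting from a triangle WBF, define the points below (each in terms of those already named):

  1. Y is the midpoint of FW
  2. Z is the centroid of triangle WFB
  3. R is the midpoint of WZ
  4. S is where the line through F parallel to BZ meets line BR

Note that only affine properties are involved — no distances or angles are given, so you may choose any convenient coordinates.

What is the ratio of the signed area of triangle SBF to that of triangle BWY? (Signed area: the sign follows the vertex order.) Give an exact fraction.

[SBF]:[BWY] = 8/3

Choose coordinates W = (0, 0), B = (1, 0), F = (0, 1).
1. Y is the midpoint of FW ⇒ Y = (0, 1/2)
2. Z is the centroid of triangle WFB ⇒ Z = (1/3, 1/3)
3. R is the midpoint of WZ ⇒ R = (1/6, 1/6)
4. S is where the line through F parallel to BZ meets line BR ⇒ S = (8/3, -1/3)
2·[SBF] = -4/3, 2·[BWY] = -1/2
[SBF]:[BWY] = -4/3:-1/2 = 8/3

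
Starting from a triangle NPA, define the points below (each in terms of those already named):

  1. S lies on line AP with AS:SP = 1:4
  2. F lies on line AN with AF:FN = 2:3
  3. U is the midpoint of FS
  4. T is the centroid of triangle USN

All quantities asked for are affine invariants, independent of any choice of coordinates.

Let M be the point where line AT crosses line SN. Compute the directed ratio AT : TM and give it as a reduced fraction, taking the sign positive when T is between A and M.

Set N = (0, 0), P = (1, 0), A = (0, 1); any affine frame gives the same invariant.
1. S lies on line AP with AS:SP = 1:4 ⇒ S = (1/5, 4/5)
2. F lies on line AN with AF:FN = 2:3 ⇒ F = (0, 3/5)
3. U is the midpoint of FS ⇒ U = (1/10, 7/10)
4. T is the centroid of triangle USN ⇒ T = (1/10, 1/2)
line AT meets SN at M = (1/9, 4/9)
T = A + t·(M−A) with t = 9/10, so AT:TM = 9/10:1/10

AT:TM = 9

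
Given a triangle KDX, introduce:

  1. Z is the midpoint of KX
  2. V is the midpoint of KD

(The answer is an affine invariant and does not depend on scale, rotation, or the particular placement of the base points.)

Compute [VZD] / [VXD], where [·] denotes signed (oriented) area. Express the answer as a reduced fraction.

Choose coordinates K = (0, 0), D = (1, 0), X = (0, 1).
1. Z is the midpoint of KX ⇒ Z = (0, 1/2)
2. V is the midpoint of KD ⇒ V = (1/2, 0)
2·[VZD] = -1/4, 2·[VXD] = -1/2
[VZD]:[VXD] = -1/4:-1/2 = 1/2

[VZD]:[VXD] = 1/2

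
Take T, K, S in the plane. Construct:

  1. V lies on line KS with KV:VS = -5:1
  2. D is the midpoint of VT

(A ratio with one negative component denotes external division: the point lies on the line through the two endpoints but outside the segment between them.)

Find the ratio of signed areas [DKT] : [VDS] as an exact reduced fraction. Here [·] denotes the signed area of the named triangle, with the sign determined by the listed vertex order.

Set T = (0, 0), K = (1, 0), S = (0, 1); any affine frame gives the same invariant.
1. V lies on line KS with KV:VS = -5:1 ⇒ V = (-1/4, 5/4)
2. D is the midpoint of VT ⇒ D = (-1/8, 5/8)
2·[DKT] = -5/8, 2·[VDS] = 1/8
[DKT]:[VDS] = -5/8:1/8 = -5

[DKT]:[VDS] = -5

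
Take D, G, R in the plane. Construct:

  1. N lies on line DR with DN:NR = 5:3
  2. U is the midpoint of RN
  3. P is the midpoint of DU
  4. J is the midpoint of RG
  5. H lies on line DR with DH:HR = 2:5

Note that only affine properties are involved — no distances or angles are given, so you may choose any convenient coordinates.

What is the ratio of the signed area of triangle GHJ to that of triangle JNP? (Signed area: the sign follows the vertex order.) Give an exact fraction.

Set D = (0, 0), G = (1, 0), R = (0, 1); any affine frame gives the same invariant.
1. N lies on line DR with DN:NR = 5:3 ⇒ N = (0, 5/8)
2. U is the midpoint of RN ⇒ U = (0, 13/16)
3. P is the midpoint of DU ⇒ P = (0, 13/32)
4. J is the midpoint of RG ⇒ J = (1/2, 1/2)
5. H lies on line DR with DH:HR = 2:5 ⇒ H = (0, 2/7)
2·[GHJ] = -5/14, 2·[JNP] = 7/64
[GHJ]:[JNP] = -5/14:7/64 = -160/49

[GHJ]:[JNP] = -160/49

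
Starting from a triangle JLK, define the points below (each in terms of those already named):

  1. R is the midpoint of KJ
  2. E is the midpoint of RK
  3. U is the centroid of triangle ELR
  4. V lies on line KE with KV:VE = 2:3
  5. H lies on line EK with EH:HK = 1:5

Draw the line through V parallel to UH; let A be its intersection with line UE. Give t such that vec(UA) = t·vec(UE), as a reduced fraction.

t = -13/5

Assign J = (0, 0), L = (1, 0), K = (0, 1) — the answer is frame-independent, so this choice is without loss of generality.
1. R is the midpoint of KJ ⇒ R = (0, 1/2)
2. E is the midpoint of RK ⇒ E = (0, 3/4)
3. U is the centroid of triangle ELR ⇒ U = (1/3, 5/12)
4. V lies on line KE with KV:VE = 2:3 ⇒ V = (0, 9/10)
5. H lies on line EK with EH:HK = 1:5 ⇒ H = (0, 19/24)
through V parallel to UH: direction (-1/3, 3/8); meets UE at A = (6/5, -9/20)
A = U + t·(E−U) with t = -13/5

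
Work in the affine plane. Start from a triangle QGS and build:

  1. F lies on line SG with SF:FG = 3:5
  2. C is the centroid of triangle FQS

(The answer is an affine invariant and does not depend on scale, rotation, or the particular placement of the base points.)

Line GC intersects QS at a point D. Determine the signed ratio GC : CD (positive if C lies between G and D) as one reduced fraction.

GC:CD = 7

Assign Q = (0, 0), G = (1, 0), S = (0, 1) — the answer is frame-independent, so this choice is without loss of generality.
1. F lies on line SG with SF:FG = 3:5 ⇒ F = (3/8, 5/8)
2. C is the centroid of triangle FQS ⇒ C = (1/8, 13/24)
line GC meets QS at D = (0, 13/21)
C = G + t·(D−G) with t = 7/8, so GC:CD = 7/8:1/8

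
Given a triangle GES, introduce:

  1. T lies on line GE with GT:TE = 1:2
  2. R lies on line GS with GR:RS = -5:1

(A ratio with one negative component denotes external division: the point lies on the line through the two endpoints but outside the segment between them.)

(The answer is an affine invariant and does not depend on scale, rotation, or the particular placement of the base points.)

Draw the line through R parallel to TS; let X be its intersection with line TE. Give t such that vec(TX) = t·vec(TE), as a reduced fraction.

t = 1/8

Assign G = (0, 0), E = (1, 0), S = (0, 1) — the answer is frame-independent, so this choice is without loss of generality.
1. T lies on line GE with GT:TE = 1:2 ⇒ T = (1/3, 0)
2. R lies on line GS with GR:RS = -5:1 ⇒ R = (0, 5/4)
through R parallel to TS: direction (-1/3, 1); meets TE at X = (5/12, 0)
X = T + t·(E−T) with t = 1/8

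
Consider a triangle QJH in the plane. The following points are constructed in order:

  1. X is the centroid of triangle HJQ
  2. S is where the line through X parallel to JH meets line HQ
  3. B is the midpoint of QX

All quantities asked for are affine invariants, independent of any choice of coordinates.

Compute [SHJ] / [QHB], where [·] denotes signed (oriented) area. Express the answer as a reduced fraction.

Work in coordinates with Q = (0, 0), J = (1, 0), H = (0, 1).
1. X is the centroid of triangle HJQ ⇒ X = (1/3, 1/3)
2. S is where the line through X parallel to JH meets line HQ ⇒ S = (0, 2/3)
3. B is the midpoint of QX ⇒ B = (1/6, 1/6)
2·[SHJ] = -1/3, 2·[QHB] = -1/6
[SHJ]:[QHB] = -1/3:-1/6 = 2

[SHJ]:[QHB] = 2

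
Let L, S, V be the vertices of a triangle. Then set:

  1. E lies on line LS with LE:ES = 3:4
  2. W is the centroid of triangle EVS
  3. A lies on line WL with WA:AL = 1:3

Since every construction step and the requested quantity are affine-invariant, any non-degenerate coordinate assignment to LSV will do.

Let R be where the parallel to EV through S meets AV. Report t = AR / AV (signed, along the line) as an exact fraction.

Assign L = (0, 0), S = (1, 0), V = (0, 1) — the answer is frame-independent, so this choice is without loss of generality.
1. E lies on line LS with LE:ES = 3:4 ⇒ E = (3/7, 0)
2. W is the centroid of triangle EVS ⇒ W = (10/21, 1/3)
3. A lies on line WL with WA:AL = 1:3 ⇒ A = (5/14, 1/4)
through S parallel to EV: direction (-3/7, 1); meets AV at R = (40/7, -11)
R = A + t·(V−A) with t = -15

t = -15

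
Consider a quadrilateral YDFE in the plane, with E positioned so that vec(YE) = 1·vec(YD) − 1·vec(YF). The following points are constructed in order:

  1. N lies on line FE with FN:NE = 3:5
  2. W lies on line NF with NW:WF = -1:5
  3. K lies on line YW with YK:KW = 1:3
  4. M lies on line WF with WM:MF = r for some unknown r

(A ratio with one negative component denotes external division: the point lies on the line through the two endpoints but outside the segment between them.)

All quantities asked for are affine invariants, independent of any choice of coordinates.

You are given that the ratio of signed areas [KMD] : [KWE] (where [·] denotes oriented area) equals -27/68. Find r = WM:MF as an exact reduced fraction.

r = -1/5

Work in coordinates with Y = (0, 0), D = (1, 0), F = (0, 1), E = (1, -1).
1. N lies on line FE with FN:NE = 3:5 ⇒ N = (3/8, 1/4)
2. W lies on line NF with NW:WF = -1:5 ⇒ W = (15/32, 1/16)
3. K lies on line YW with YK:KW = 1:3 ⇒ K = (15/128, 1/64)
4. With WM:MF = r, write λ = r/(r+1) so M = W + λ·(F−W); M is affine-linear in λ
Every point depending on M is an affine combination of M and λ-independent points, so each such coordinate is linear in λ; the λ² term in each signed area is a multiple of (F−W)×(F−W) = 0, so 2·[KMD] and 2·[KWE] are each linear in λ. Evaluating at λ=0 and λ=1:
  2·[KMD] = -105/128·λ − 3/64,   2·[KWE] = -51/128
So [KMD]:[KWE] = (-105/128·λ − 3/64) / (-51/128). Setting this equal to -27/68:
  -105/128·λ − 3/64 = -27/68·(-51/128)  ⇒  λ = -1/4
Then r = λ/(1−λ) = (-1/4)/(5/4) = -1/5. Check: with r = -1/5, M = (75/128, -11/64) and [KMD]:[KWE] = -27/68 as required.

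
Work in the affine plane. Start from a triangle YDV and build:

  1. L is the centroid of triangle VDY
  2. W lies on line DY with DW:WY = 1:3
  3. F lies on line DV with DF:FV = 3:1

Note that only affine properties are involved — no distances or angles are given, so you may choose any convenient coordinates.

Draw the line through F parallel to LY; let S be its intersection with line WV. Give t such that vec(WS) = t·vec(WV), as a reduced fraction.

t = 5/7

Set Y = (0, 0), D = (1, 0), V = (0, 1); any affine frame gives the same invariant.
1. L is the centroid of triangle VDY ⇒ L = (1/3, 1/3)
2. W lies on line DY with DW:WY = 1:3 ⇒ W = (3/4, 0)
3. F lies on line DV with DF:FV = 3:1 ⇒ F = (1/4, 3/4)
through F parallel to LY: direction (-1/3, -1/3); meets WV at S = (3/14, 5/7)
S = W + t·(V−W) with t = 5/7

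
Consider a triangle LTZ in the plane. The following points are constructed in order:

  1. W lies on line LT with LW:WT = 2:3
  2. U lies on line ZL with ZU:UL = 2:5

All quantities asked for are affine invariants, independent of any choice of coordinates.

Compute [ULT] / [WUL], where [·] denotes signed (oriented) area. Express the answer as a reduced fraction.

Set L = (0, 0), T = (1, 0), Z = (0, 1); any affine frame gives the same invariant.
1. W lies on line LT with LW:WT = 2:3 ⇒ W = (2/5, 0)
2. U lies on line ZL with ZU:UL = 2:5 ⇒ U = (0, 5/7)
2·[ULT] = 5/7, 2·[WUL] = 2/7
[ULT]:[WUL] = 5/7:2/7 = 5/2

[ULT]:[WUL] = 5/2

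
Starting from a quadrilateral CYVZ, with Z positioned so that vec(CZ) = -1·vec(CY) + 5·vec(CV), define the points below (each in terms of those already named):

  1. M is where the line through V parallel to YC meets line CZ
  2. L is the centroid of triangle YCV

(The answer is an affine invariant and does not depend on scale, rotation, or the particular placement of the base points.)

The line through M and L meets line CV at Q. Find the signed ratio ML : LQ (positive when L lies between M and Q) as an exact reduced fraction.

ML:LQ = -8/5

Set C = (0, 0), Y = (1, 0), V = (0, 1), Z = (-1, 5); any affine frame gives the same invariant.
1. M is where the line through V parallel to YC meets line CZ ⇒ M = (-1/5, 1)
2. L is the centroid of triangle YCV ⇒ L = (1/3, 1/3)
line ML meets CV at Q = (0, 3/4)
L = M + t·(Q−M) with t = 8/3, so ML:LQ = 8/3:-5/3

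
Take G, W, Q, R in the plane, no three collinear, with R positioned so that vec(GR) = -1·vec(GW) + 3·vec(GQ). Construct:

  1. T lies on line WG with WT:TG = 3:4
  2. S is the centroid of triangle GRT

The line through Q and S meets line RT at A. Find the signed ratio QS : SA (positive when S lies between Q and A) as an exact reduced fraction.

QS:SA = -3/4

Work in coordinates with G = (0, 0), W = (1, 0), Q = (0, 1), R = (-1, 3).
1. T lies on line WG with WT:TG = 3:4 ⇒ T = (4/7, 0)
2. S is the centroid of triangle GRT ⇒ S = (-1/7, 1)
line QS meets RT at A = (1/21, 1)
S = Q + t·(A−Q) with t = -3, so QS:SA = -3:4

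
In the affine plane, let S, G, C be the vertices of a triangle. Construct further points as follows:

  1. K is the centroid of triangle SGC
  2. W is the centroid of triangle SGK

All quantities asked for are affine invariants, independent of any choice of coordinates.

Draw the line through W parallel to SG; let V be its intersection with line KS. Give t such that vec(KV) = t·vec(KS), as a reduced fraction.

Set S = (0, 0), G = (1, 0), C = (0, 1); any affine frame gives the same invariant.
1. K is the centroid of triangle SGC ⇒ K = (1/3, 1/3)
2. W is the centroid of triangle SGK ⇒ W = (4/9, 1/9)
through W parallel to SG: direction (1, 0); meets KS at V = (1/9, 1/9)
V = K + t·(S−K) with t = 2/3

t = 2/3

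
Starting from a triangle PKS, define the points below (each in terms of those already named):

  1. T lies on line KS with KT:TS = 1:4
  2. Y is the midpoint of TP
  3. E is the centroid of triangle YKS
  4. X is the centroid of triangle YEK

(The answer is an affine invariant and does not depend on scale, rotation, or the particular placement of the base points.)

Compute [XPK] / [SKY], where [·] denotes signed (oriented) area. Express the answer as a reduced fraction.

Set P = (0, 0), K = (1, 0), S = (0, 1); any affine frame gives the same invariant.
1. T lies on line KS with KT:TS = 1:4 ⇒ T = (4/5, 1/5)
2. Y is the midpoint of TP ⇒ Y = (2/5, 1/10)
3. E is the centroid of triangle YKS ⇒ E = (7/15, 11/30)
4. X is the centroid of triangle YEK ⇒ X = (28/45, 7/45)
2·[XPK] = 7/45, 2·[SKY] = -1/2
[XPK]:[SKY] = 7/45:-1/2 = -14/45

[XPK]:[SKY] = -14/45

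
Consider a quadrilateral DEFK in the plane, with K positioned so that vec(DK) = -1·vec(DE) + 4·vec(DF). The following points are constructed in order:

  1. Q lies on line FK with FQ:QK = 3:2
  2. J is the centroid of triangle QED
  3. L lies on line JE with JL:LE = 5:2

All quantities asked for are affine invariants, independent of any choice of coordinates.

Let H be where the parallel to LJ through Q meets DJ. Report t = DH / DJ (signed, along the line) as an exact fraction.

t = 2

Choose coordinates D = (0, 0), E = (1, 0), F = (0, 1), K = (-1, 4).
1. Q lies on line FK with FQ:QK = 3:2 ⇒ Q = (-3/5, 14/5)
2. J is the centroid of triangle QED ⇒ J = (2/15, 14/15)
3. L lies on line JE with JL:LE = 5:2 ⇒ L = (79/105, 4/15)
through Q parallel to LJ: direction (-13/21, 2/3); meets DJ at H = (4/15, 28/15)
H = D + t·(J−D) with t = 2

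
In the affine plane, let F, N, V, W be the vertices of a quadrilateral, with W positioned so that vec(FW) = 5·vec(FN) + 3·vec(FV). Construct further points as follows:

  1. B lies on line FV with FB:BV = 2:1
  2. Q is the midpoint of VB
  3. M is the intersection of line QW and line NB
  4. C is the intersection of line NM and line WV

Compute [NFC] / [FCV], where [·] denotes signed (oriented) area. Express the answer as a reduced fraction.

[NFC]:[FCV] = 14/5

Choose coordinates F = (0, 0), N = (1, 0), V = (0, 1), W = (5, 3).
1. B lies on line FV with FB:BV = 2:1 ⇒ B = (0, 2/3)
2. Q is the midpoint of VB ⇒ Q = (0, 5/6)
3. M is the intersection of line QW and line NB ⇒ M = (-5/33, 76/99)
4. C is the intersection of line NM and line WV ⇒ C = (-5/16, 7/8)
2·[NFC] = -7/8, 2·[FCV] = -5/16
[NFC]:[FCV] = -7/8:-5/16 = 14/5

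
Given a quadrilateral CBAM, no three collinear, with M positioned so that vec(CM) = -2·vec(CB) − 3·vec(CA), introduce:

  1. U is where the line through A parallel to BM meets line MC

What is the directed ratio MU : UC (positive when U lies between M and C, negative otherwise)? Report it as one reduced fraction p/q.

Work in coordinates with C = (0, 0), B = (1, 0), A = (0, 1), M = (-2, -3).
1. U is where the line through A parallel to BM meets line MC ⇒ U = (2, 3)
U = M + t·(C−M) with t = 2, so MU:UC = t:(1−t) = 2:-1

MU:UC = -2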